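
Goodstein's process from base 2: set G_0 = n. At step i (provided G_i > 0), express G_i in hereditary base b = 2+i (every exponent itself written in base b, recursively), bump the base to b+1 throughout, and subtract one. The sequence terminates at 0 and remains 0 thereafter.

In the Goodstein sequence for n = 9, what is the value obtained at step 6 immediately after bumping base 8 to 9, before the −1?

1162263922

G_0 = 9. HB_2(9) = 2^(2 + 1) + 1. Bump = 82. G_1 = 81.
G_1 = 81. HB_3(81) = 3^(3 + 1). Bump = 1024. G_2 = 1023.
G_2 = 1023. HB_4(1023) = 3·4^4 + 3·4^3 + 3·4^2 + 3·4 + 3. Bump = 9843. G_3 = 9842.
G_3 = 9842. HB_5(9842) = 3·5^5 + 3·5^3 + 3·5^2 + 3·5 + 2. Bump = 140744. G_4 = 140743.
G_4 = 140743. HB_6(140743) = 3·6^6 + 3·6^3 + 3·6^2 + 3·6 + 1. Bump = 2471827. G_5 = 2471826.
G_5 = 2471826. HB_7(2471826) = 3·7^7 + 3·7^3 + 3·7^2 + 3·7. Bump = 50333400. G_6 = 50333399.
G_6 = 50333399. HB_8(50333399) = 3·8^8 + 3·8^3 + 3·8^2 + 2·8 + 7. Bump = 1162263922. G_7 = 1162263921.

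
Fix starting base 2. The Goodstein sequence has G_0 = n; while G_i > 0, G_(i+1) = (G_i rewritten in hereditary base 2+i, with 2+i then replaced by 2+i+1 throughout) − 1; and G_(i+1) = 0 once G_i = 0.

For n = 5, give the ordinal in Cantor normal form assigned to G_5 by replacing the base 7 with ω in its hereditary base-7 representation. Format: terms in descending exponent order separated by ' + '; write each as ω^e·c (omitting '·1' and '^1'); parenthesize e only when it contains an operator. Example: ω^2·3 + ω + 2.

ω^3·3 + ω^2·3 + ω·3

i=0: 5 = 2^2 + 1 (b=2); 2→3: 3^3 + 1 = 28; 28−1 = 27
i=1: 27 = 3^3 (b=3); 3→4: 4^4 = 256; 256−1 = 255
i=2: 255 = 3·4^3 + 3·4^2 + 3·4 + 3 (b=4); 4→5: 3·5^3 + 3·5^2 + 3·5 + 3 = 468; 468−1 = 467
i=3: 467 = 3·5^3 + 3·5^2 + 3·5 + 2 (b=5); 5→6: 3·6^3 + 3·6^2 + 3·6 + 2 = 776; 776−1 = 775
i=4: 775 = 3·6^3 + 3·6^2 + 3·6 + 1 (b=6); 6→7: 3·7^3 + 3·7^2 + 3·7 + 1 = 1198; 1198−1 = 1197
i=5: 1197 = 3·7^3 + 3·7^2 + 3·7 (b=7); 7→8: 3·8^3 + 3·8^2 + 3·8 = 1752; 1752−1 = 1751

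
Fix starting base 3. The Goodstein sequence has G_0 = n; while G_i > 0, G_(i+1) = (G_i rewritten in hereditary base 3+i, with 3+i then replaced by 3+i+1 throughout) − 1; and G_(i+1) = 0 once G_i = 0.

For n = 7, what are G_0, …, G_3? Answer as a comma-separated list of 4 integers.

[0] 7 ≡ 2·3 + 1 (base 3). Lift 4: 9. −1: 8.
[1] 8 ≡ 2·4 (base 4). Lift 5: 10. −1: 9.
[2] 9 ≡ 5 + 4 (base 5). Lift 6: 10. −1: 9.

7, 8, 9, 9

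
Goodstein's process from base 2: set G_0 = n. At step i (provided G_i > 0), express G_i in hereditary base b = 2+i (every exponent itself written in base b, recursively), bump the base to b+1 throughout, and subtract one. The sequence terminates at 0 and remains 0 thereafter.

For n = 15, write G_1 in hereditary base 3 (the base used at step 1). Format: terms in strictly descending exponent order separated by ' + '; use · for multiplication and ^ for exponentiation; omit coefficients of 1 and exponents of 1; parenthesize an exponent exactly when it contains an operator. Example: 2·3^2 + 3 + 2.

3^(3 + 1) + 3^3 + 3

15 —HB2→ 2^(2 + 1) + 2^2 + 2 + 1 —bump→ 3^(3 + 1) + 3^3 + 3 + 1 = 112 —(−1)→ 111
111 —HB3→ 3^(3 + 1) + 3^3 + 3 —bump→ 4^(4 + 1) + 4^4 + 4 = 1284 —(−1)→ 1283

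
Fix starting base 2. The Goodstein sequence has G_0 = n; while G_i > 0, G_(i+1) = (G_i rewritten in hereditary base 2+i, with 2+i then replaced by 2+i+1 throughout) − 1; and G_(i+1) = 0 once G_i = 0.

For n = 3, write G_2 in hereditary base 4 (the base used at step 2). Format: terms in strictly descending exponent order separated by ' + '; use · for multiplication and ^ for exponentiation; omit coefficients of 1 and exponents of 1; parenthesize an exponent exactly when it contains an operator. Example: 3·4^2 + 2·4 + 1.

G_0 = 3. HB_2(3) = 2 + 1. Bump = 4. G_1 = 3.
G_1 = 3. HB_3(3) = 3. Bump = 4. G_2 = 3.
G_2 = 3. HB_4(3) = 3. Bump = 3. G_3 = 2.

3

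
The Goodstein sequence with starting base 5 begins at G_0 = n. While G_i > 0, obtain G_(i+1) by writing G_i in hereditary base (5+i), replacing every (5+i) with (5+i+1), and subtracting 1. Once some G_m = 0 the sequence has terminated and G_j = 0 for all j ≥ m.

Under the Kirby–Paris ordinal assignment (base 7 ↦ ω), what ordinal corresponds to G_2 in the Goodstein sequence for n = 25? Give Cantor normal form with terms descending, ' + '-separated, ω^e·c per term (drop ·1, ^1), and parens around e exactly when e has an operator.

ω·5 + 4

step 0: 25 = 5^2; sub 6 for 5: 6^2; = 36; G_1 = 36−1 = 35
step 1: 35 = 5·6 + 5; sub 7 for 6: 5·7 + 5; = 40; G_2 = 40−1 = 39
step 2: 39 = 5·7 + 4; sub 8 for 7: 5·8 + 4; = 44; G_3 = 44−1 = 43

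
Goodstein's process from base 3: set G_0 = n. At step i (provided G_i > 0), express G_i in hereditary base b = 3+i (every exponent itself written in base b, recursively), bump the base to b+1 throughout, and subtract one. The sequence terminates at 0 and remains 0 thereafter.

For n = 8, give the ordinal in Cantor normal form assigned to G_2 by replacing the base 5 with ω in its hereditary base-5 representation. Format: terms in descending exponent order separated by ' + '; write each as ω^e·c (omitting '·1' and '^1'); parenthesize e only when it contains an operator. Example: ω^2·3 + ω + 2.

ω·2

base 3: 8 = 2·3 + 2; at 4: 2·4 + 2 = 10; next = 9
base 4: 9 = 2·4 + 1; at 5: 2·5 + 1 = 11; next = 10
base 5: 10 = 2·5; at 6: 2·6 = 12; next = 11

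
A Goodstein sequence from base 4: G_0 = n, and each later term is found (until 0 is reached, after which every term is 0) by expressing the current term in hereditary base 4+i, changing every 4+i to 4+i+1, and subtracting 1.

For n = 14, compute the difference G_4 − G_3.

[0] 14 ≡ 3·4 + 2 (base 4). Lift 5: 17. −1: 16.
[1] 16 ≡ 3·5 + 1 (base 5). Lift 6: 19. −1: 18.
[2] 18 ≡ 3·6 (base 6). Lift 7: 21. −1: 20.
[3] 20 ≡ 2·7 + 6 (base 7). Lift 8: 22. −1: 21.

1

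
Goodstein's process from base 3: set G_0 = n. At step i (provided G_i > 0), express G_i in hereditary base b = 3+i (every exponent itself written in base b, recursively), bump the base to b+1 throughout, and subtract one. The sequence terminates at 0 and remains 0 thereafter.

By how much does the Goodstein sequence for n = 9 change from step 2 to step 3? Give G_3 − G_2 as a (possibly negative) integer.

9 —HB3→ 3^2 —bump→ 4^2 = 16 —(−1)→ 15
15 —HB4→ 3·4 + 3 —bump→ 3·5 + 3 = 18 —(−1)→ 17
17 —HB5→ 3·5 + 2 —bump→ 3·6 + 2 = 20 —(−1)→ 19

2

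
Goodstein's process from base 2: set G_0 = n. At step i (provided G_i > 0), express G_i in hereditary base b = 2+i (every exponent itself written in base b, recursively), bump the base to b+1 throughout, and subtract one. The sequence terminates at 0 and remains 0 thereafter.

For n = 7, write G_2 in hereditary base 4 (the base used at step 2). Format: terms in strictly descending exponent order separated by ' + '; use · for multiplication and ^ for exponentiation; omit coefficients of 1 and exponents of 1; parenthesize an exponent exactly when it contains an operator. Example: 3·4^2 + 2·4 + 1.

4^4 + 3

7 —HB2→ 2^2 + 2 + 1 —bump→ 3^3 + 3 + 1 = 31 —(−1)→ 30
30 —HB3→ 3^3 + 3 —bump→ 4^4 + 4 = 260 —(−1)→ 259
259 —HB4→ 4^4 + 3 —bump→ 5^5 + 3 = 3128 —(−1)→ 3127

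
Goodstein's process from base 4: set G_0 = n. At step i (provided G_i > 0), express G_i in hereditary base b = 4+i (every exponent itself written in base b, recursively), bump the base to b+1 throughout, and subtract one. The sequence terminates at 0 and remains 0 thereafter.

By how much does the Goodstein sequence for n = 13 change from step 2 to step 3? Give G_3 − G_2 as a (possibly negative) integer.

base 4: 13 = 3·4 + 1; at 5: 3·5 + 1 = 16; next = 15
base 5: 15 = 3·5; at 6: 3·6 = 18; next = 17
base 6: 17 = 2·6 + 5; at 7: 2·7 + 5 = 19; next = 18

1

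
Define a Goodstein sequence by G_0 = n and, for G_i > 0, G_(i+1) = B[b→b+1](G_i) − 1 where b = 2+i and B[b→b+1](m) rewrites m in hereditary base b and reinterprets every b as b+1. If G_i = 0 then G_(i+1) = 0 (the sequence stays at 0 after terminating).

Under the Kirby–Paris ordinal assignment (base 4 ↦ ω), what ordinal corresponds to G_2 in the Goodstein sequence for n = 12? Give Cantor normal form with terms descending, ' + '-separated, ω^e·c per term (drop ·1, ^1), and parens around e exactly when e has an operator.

ω^(ω + 1) + ω^2·2 + ω·2 + 1

[0] 12 ≡ 2^(2 + 1) + 2^2 (base 2). Lift 3: 108. −1: 107.
[1] 107 ≡ 3^(3 + 1) + 2·3^2 + 2·3 + 2 (base 3). Lift 4: 1066. −1: 1065.
[2] 1065 ≡ 4^(4 + 1) + 2·4^2 + 2·4 + 1 (base 4). Lift 5: 15686. −1: 15685.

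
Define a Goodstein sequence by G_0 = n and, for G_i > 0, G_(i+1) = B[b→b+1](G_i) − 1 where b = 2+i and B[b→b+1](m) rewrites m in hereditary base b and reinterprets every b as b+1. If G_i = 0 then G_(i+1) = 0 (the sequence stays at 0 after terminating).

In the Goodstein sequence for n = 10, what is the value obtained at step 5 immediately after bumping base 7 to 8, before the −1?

base 2: 10 = 2^(2 + 1) + 2; at 3: 3^(3 + 1) + 3 = 84; next = 83
base 3: 83 = 3^(3 + 1) + 2; at 4: 4^(4 + 1) + 2 = 1026; next = 1025
base 4: 1025 = 4^(4 + 1) + 1; at 5: 5^(5 + 1) + 1 = 15626; next = 15625
base 5: 15625 = 5^(5 + 1); at 6: 6^(6 + 1) = 279936; next = 279935
base 6: 279935 = 5·6^6 + 5·6^5 + 5·6^4 + 5·6^3 + 5·6^2 + 5·6 + 5; at 7: 5·7^7 + 5·7^5 + 5·7^4 + 5·7^3 + 5·7^2 + 5·7 + 5 = 4215755; next = 4215754
base 7: 4215754 = 5·7^7 + 5·7^5 + 5·7^4 + 5·7^3 + 5·7^2 + 5·7 + 4; at 8: 5·8^8 + 5·8^5 + 5·8^4 + 5·8^3 + 5·8^2 + 5·8 + 4 = 84073324; next = 84073323

84073324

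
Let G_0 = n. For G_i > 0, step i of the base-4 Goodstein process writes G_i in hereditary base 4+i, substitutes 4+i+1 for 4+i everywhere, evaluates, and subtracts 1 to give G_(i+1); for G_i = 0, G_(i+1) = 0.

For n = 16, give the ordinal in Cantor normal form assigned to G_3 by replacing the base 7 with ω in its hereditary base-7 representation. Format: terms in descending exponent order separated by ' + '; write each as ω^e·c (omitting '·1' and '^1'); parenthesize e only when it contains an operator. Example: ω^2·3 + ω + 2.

base 4: 16 = 4^2; at 5: 5^2 = 25; next = 24
base 5: 24 = 4·5 + 4; at 6: 4·6 + 4 = 28; next = 27
base 6: 27 = 4·6 + 3; at 7: 4·7 + 3 = 31; next = 30

ω·4 + 2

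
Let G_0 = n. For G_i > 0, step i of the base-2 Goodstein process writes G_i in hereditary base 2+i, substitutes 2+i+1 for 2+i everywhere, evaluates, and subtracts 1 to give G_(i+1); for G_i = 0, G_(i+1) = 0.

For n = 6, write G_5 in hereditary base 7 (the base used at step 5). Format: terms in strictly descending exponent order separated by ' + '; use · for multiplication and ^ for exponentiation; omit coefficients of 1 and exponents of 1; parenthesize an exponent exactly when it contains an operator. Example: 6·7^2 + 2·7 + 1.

5·7^5 + 5·7^4 + 5·7^3 + 5·7^2 + 5·7 + 4

6 —HB2→ 2^2 + 2 —bump→ 3^3 + 3 = 30 —(−1)→ 29
29 —HB3→ 3^3 + 2 —bump→ 4^4 + 2 = 258 —(−1)→ 257
257 —HB4→ 4^4 + 1 —bump→ 5^5 + 1 = 3126 —(−1)→ 3125
3125 —HB5→ 5^5 —bump→ 6^6 = 46656 —(−1)→ 46655
46655 —HB6→ 5·6^5 + 5·6^4 + 5·6^3 + 5·6^2 + 5·6 + 5 —bump→ 5·7^5 + 5·7^4 + 5·7^3 + 5·7^2 + 5·7 + 5 = 98040 —(−1)→ 98039
98039 —HB7→ 5·7^5 + 5·7^4 + 5·7^3 + 5·7^2 + 5·7 + 4 —bump→ 5·8^5 + 5·8^4 + 5·8^3 + 5·8^2 + 5·8 + 4 = 187244 —(−1)→ 187243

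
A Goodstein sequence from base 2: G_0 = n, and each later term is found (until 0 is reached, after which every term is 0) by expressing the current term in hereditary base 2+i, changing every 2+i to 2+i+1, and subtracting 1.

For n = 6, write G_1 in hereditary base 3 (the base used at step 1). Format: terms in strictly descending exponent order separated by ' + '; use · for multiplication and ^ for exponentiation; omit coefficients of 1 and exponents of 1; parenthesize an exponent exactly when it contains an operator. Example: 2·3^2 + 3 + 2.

3^3 + 2

G_0=6  [base 2] 2^2 + 2  →[2↦3]→  3^3 + 3 = 30  −1 ⇒ G_1=29
G_1=29  [base 3] 3^3 + 2  →[3↦4]→  4^4 + 2 = 258  −1 ⇒ G_2=257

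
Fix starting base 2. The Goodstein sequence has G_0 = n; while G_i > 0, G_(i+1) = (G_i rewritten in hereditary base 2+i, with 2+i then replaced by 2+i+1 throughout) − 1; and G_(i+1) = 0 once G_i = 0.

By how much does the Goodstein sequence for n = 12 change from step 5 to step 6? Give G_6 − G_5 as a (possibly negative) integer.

128452957

i=0: 12 = 2^(2 + 1) + 2^2 (b=2); 2→3: 3^(3 + 1) + 3^3 = 108; 108−1 = 107
i=1: 107 = 3^(3 + 1) + 2·3^2 + 2·3 + 2 (b=3); 3→4: 4^(4 + 1) + 2·4^2 + 2·4 + 2 = 1066; 1066−1 = 1065
i=2: 1065 = 4^(4 + 1) + 2·4^2 + 2·4 + 1 (b=4); 4→5: 5^(5 + 1) + 2·5^2 + 2·5 + 1 = 15686; 15686−1 = 15685
i=3: 15685 = 5^(5 + 1) + 2·5^2 + 2·5 (b=5); 5→6: 6^(6 + 1) + 2·6^2 + 2·6 = 280020; 280020−1 = 280019
i=4: 280019 = 6^(6 + 1) + 2·6^2 + 6 + 5 (b=6); 6→7: 7^(7 + 1) + 2·7^2 + 7 + 5 = 5764911; 5764911−1 = 5764910
i=5: 5764910 = 7^(7 + 1) + 2·7^2 + 7 + 4 (b=7); 7→8: 8^(8 + 1) + 2·8^2 + 8 + 4 = 134217868; 134217868−1 = 134217867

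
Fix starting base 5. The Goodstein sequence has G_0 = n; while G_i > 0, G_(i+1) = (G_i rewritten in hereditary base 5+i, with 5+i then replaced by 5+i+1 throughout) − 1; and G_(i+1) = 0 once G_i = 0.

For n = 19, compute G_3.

[0] 19 ≡ 3·5 + 4 (base 5). Lift 6: 22. −1: 21.
[1] 21 ≡ 3·6 + 3 (base 6). Lift 7: 24. −1: 23.
[2] 23 ≡ 3·7 + 2 (base 7). Lift 8: 26. −1: 25.
[3] 25 ≡ 3·8 + 1 (base 8). Lift 9: 28. −1: 27.

25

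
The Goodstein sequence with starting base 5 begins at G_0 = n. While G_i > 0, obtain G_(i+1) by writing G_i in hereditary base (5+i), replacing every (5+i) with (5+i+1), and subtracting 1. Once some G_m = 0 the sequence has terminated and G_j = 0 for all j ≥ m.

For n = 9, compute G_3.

9

base 5: 9 = 5 + 4; at 6: 6 + 4 = 10; next = 9
base 6: 9 = 6 + 3; at 7: 7 + 3 = 10; next = 9
base 7: 9 = 7 + 2; at 8: 8 + 2 = 10; next = 9
base 8: 9 = 8 + 1; at 9: 9 + 1 = 10; next = 9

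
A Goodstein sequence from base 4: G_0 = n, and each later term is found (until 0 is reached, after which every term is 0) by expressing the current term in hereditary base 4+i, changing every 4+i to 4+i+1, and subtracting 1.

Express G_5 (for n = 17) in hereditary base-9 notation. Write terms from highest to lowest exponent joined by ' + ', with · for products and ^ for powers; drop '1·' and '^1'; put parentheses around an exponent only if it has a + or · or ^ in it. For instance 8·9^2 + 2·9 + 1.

5·9 + 2

17 —HB4→ 4^2 + 1 —bump→ 5^2 + 1 = 26 —(−1)→ 25
25 —HB5→ 5^2 —bump→ 6^2 = 36 —(−1)→ 35
35 —HB6→ 5·6 + 5 —bump→ 5·7 + 5 = 40 —(−1)→ 39
39 —HB7→ 5·7 + 4 —bump→ 5·8 + 4 = 44 —(−1)→ 43
43 —HB8→ 5·8 + 3 —bump→ 5·9 + 3 = 48 —(−1)→ 47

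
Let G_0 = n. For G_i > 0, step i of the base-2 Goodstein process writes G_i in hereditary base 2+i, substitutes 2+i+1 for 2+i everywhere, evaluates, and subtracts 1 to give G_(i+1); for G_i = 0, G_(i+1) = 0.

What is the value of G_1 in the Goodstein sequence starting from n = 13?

108

i=0: 13 = 2^(2 + 1) + 2^2 + 1 (b=2); 2→3: 3^(3 + 1) + 3^3 + 1 = 109; 109−1 = 108
i=1: 108 = 3^(3 + 1) + 3^3 (b=3); 3→4: 4^(4 + 1) + 4^4 = 1280; 1280−1 = 1279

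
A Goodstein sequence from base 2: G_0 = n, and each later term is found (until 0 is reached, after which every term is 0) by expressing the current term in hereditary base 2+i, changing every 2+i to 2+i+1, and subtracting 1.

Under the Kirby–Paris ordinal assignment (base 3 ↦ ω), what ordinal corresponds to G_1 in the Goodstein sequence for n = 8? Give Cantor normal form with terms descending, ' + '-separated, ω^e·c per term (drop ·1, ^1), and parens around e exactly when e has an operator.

ω^ω·2 + ω^2·2 + ω·2 + 2

8 —HB2→ 2^(2 + 1) —bump→ 3^(3 + 1) = 81 —(−1)→ 80
80 —HB3→ 2·3^3 + 2·3^2 + 2·3 + 2 —bump→ 2·4^4 + 2·4^2 + 2·4 + 2 = 554 —(−1)→ 553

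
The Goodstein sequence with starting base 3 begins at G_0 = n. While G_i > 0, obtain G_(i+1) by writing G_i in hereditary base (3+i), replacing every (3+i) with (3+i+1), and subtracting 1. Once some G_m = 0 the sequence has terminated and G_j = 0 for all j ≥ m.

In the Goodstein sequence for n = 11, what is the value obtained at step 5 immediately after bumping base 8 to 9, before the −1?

step 0: 11 = 3^2 + 2; sub 4 for 3: 4^2 + 2; = 18; G_1 = 18−1 = 17
step 1: 17 = 4^2 + 1; sub 5 for 4: 5^2 + 1; = 26; G_2 = 26−1 = 25
step 2: 25 = 5^2; sub 6 for 5: 6^2; = 36; G_3 = 36−1 = 35
step 3: 35 = 5·6 + 5; sub 7 for 6: 5·7 + 5; = 40; G_4 = 40−1 = 39
step 4: 39 = 5·7 + 4; sub 8 for 7: 5·8 + 4; = 44; G_5 = 44−1 = 43
step 5: 43 = 5·8 + 3; sub 9 for 8: 5·9 + 3; = 48; G_6 = 48−1 = 47

48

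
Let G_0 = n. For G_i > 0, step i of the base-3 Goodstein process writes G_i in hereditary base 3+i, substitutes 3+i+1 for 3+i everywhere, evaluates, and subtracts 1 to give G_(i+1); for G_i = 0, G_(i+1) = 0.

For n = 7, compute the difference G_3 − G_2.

G_0 = 7. HB_3(7) = 2·3 + 1. Bump = 9. G_1 = 8.
G_1 = 8. HB_4(8) = 2·4. Bump = 10. G_2 = 9.
G_2 = 9. HB_5(9) = 5 + 4. Bump = 10. G_3 = 9.

0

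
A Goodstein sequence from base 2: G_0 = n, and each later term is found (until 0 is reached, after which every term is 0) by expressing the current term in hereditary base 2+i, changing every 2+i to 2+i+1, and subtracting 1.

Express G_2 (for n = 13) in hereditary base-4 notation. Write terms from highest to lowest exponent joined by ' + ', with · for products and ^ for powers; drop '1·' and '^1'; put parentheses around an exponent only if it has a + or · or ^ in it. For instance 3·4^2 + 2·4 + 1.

i=0: 13 = 2^(2 + 1) + 2^2 + 1 (b=2); 2→3: 3^(3 + 1) + 3^3 + 1 = 109; 109−1 = 108
i=1: 108 = 3^(3 + 1) + 3^3 (b=3); 3→4: 4^(4 + 1) + 4^4 = 1280; 1280−1 = 1279
i=2: 1279 = 4^(4 + 1) + 3·4^3 + 3·4^2 + 3·4 + 3 (b=4); 4→5: 5^(5 + 1) + 3·5^3 + 3·5^2 + 3·5 + 3 = 16093; 16093−1 = 16092

4^(4 + 1) + 3·4^3 + 3·4^2 + 3·4 + 3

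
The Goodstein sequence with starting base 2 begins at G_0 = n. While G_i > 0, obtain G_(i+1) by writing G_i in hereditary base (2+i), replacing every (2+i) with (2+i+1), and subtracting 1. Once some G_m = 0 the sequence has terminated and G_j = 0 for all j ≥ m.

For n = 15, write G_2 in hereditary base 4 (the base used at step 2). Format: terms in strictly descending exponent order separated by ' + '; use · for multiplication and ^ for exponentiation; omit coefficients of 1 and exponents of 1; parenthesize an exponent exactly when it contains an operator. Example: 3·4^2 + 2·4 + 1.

G_0=15  [base 2] 2^(2 + 1) + 2^2 + 2 + 1  →[2↦3]→  3^(3 + 1) + 3^3 + 3 + 1 = 112  −1 ⇒ G_1=111
G_1=111  [base 3] 3^(3 + 1) + 3^3 + 3  →[3↦4]→  4^(4 + 1) + 4^4 + 4 = 1284  −1 ⇒ G_2=1283
G_2=1283  [base 4] 4^(4 + 1) + 4^4 + 3  →[4↦5]→  5^(5 + 1) + 5^5 + 3 = 18753  −1 ⇒ G_3=18752

4^(4 + 1) + 4^4 + 3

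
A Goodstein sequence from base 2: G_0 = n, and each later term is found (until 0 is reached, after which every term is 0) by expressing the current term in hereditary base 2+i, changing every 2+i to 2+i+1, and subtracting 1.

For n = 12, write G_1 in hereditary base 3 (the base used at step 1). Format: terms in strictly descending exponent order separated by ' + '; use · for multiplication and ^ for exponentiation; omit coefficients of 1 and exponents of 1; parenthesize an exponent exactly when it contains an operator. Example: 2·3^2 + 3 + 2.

G_0=12  [base 2] 2^(2 + 1) + 2^2  →[2↦3]→  3^(3 + 1) + 3^3 = 108  −1 ⇒ G_1=107
G_1=107  [base 3] 3^(3 + 1) + 2·3^2 + 2·3 + 2  →[3↦4]→  4^(4 + 1) + 2·4^2 + 2·4 + 2 = 1066  −1 ⇒ G_2=1065

3^(3 + 1) + 2·3^2 + 2·3 + 2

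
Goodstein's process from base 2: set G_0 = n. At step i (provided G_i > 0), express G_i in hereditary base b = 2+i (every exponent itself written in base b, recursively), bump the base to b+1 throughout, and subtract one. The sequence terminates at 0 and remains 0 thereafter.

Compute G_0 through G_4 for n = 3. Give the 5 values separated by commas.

base 2: 3 = 2 + 1; at 3: 3 + 1 = 4; next = 3
base 3: 3 = 3; at 4: 4 = 4; next = 3
base 4: 3 = 3; at 5: 3 = 3; next = 2
base 5: 2 = 2; at 6: 2 = 2; next = 1

3, 3, 3, 2, 1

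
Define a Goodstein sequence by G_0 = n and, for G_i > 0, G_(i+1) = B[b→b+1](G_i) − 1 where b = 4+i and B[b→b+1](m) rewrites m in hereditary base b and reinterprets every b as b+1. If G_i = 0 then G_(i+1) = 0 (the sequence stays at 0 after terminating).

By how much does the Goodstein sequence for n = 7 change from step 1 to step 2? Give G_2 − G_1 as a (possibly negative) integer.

0

7 —HB4→ 4 + 3 —bump→ 5 + 3 = 8 —(−1)→ 7
7 —HB5→ 5 + 2 —bump→ 6 + 2 = 8 —(−1)→ 7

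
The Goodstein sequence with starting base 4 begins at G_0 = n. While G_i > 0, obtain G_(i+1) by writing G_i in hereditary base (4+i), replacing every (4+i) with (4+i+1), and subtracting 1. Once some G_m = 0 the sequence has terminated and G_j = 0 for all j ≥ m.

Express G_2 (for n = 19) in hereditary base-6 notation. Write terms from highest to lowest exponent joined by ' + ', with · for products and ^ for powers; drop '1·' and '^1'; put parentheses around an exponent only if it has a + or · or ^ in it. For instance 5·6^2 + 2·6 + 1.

step 0: 19 = 4^2 + 3; sub 5 for 4: 5^2 + 3; = 28; G_1 = 28−1 = 27
step 1: 27 = 5^2 + 2; sub 6 for 5: 6^2 + 2; = 38; G_2 = 38−1 = 37

6^2 + 1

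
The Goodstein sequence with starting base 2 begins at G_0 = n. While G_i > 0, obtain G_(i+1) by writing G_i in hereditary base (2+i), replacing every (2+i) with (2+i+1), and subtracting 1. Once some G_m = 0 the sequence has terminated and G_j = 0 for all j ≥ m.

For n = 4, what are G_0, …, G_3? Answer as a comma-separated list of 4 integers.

4, 26, 41, 60

[0] 4 ≡ 2^2 (base 2). Lift 3: 27. −1: 26.
[1] 26 ≡ 2·3^2 + 2·3 + 2 (base 3). Lift 4: 42. −1: 41.
[2] 41 ≡ 2·4^2 + 2·4 + 1 (base 4). Lift 5: 61. −1: 60.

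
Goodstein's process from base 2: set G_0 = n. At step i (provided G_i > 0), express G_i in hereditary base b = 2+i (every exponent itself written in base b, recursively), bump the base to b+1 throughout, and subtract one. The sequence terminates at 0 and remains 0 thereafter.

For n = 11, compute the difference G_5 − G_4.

5484864

G_0=11  [base 2] 2^(2 + 1) + 2 + 1  →[2↦3]→  3^(3 + 1) + 3 + 1 = 85  −1 ⇒ G_1=84
G_1=84  [base 3] 3^(3 + 1) + 3  →[3↦4]→  4^(4 + 1) + 4 = 1028  −1 ⇒ G_2=1027
G_2=1027  [base 4] 4^(4 + 1) + 3  →[4↦5]→  5^(5 + 1) + 3 = 15628  −1 ⇒ G_3=15627
G_3=15627  [base 5] 5^(5 + 1) + 2  →[5↦6]→  6^(6 + 1) + 2 = 279938  −1 ⇒ G_4=279937
G_4=279937  [base 6] 6^(6 + 1) + 1  →[6↦7]→  7^(7 + 1) + 1 = 5764802  −1 ⇒ G_5=5764801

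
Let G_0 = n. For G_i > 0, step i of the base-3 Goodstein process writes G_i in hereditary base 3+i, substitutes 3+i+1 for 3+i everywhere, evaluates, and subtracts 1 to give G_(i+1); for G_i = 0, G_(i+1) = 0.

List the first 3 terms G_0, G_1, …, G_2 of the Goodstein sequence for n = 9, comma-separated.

9 —HB3→ 3^2 —bump→ 4^2 = 16 —(−1)→ 15
15 —HB4→ 3·4 + 3 —bump→ 3·5 + 3 = 18 —(−1)→ 17

9, 15, 17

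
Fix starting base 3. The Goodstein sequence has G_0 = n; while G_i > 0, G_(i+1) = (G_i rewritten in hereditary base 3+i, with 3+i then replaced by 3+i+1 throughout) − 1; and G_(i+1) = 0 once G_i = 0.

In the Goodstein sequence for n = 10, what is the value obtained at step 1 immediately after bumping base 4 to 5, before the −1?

i=0: 10 = 3^2 + 1 (b=3); 3→4: 4^2 + 1 = 17; 17−1 = 16
i=1: 16 = 4^2 (b=4); 4→5: 5^2 = 25; 25−1 = 24

25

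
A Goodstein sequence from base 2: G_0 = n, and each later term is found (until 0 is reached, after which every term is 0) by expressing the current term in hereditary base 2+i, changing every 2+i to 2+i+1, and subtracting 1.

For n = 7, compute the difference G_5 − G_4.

G_0 = 7. HB_2(7) = 2^2 + 2 + 1. Bump = 31. G_1 = 30.
G_1 = 30. HB_3(30) = 3^3 + 3. Bump = 260. G_2 = 259.
G_2 = 259. HB_4(259) = 4^4 + 3. Bump = 3128. G_3 = 3127.
G_3 = 3127. HB_5(3127) = 5^5 + 2. Bump = 46658. G_4 = 46657.
G_4 = 46657. HB_6(46657) = 6^6 + 1. Bump = 823544. G_5 = 823543.

776886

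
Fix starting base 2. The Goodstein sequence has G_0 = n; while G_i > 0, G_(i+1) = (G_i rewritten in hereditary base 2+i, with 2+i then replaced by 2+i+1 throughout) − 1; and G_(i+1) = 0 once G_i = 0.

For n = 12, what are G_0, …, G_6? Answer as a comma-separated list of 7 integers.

base 2: 12 = 2^(2 + 1) + 2^2; at 3: 3^(3 + 1) + 3^3 = 108; next = 107
base 3: 107 = 3^(3 + 1) + 2·3^2 + 2·3 + 2; at 4: 4^(4 + 1) + 2·4^2 + 2·4 + 2 = 1066; next = 1065
base 4: 1065 = 4^(4 + 1) + 2·4^2 + 2·4 + 1; at 5: 5^(5 + 1) + 2·5^2 + 2·5 + 1 = 15686; next = 15685
base 5: 15685 = 5^(5 + 1) + 2·5^2 + 2·5; at 6: 6^(6 + 1) + 2·6^2 + 2·6 = 280020; next = 280019
base 6: 280019 = 6^(6 + 1) + 2·6^2 + 6 + 5; at 7: 7^(7 + 1) + 2·7^2 + 7 + 5 = 5764911; next = 5764910
base 7: 5764910 = 7^(7 + 1) + 2·7^2 + 7 + 4; at 8: 8^(8 + 1) + 2·8^2 + 8 + 4 = 134217868; next = 134217867

12, 107, 1065, 15685, 280019, 5764910, 134217867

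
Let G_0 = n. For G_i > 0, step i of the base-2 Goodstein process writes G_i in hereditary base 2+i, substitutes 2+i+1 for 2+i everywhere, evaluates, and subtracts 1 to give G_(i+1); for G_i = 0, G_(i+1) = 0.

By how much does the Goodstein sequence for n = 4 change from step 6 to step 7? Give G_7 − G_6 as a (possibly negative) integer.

(0) 4|_2 = 2^2 ↦ 3^3|_3 = 27 ⇒ 26
(1) 26|_3 = 2·3^2 + 2·3 + 2 ↦ 2·4^2 + 2·4 + 2|_4 = 42 ⇒ 41
(2) 41|_4 = 2·4^2 + 2·4 + 1 ↦ 2·5^2 + 2·5 + 1|_5 = 61 ⇒ 60
(3) 60|_5 = 2·5^2 + 2·5 ↦ 2·6^2 + 2·6|_6 = 84 ⇒ 83
(4) 83|_6 = 2·6^2 + 6 + 5 ↦ 2·7^2 + 7 + 5|_7 = 110 ⇒ 109
(5) 109|_7 = 2·7^2 + 7 + 4 ↦ 2·8^2 + 8 + 4|_8 = 140 ⇒ 139
(6) 139|_8 = 2·8^2 + 8 + 3 ↦ 2·9^2 + 9 + 3|_9 = 174 ⇒ 173

34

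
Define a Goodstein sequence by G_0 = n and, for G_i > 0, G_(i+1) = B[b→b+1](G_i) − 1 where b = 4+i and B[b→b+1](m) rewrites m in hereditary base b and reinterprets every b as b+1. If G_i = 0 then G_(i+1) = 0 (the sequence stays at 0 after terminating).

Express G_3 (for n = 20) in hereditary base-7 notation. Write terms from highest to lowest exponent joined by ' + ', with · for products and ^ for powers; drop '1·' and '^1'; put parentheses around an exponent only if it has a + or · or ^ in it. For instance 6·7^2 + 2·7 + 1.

7^2 + 2

G_0=20  [base 4] 4^2 + 4  →[4↦5]→  5^2 + 5 = 30  −1 ⇒ G_1=29
G_1=29  [base 5] 5^2 + 4  →[5↦6]→  6^2 + 4 = 40  −1 ⇒ G_2=39
G_2=39  [base 6] 6^2 + 3  →[6↦7]→  7^2 + 3 = 52  −1 ⇒ G_3=51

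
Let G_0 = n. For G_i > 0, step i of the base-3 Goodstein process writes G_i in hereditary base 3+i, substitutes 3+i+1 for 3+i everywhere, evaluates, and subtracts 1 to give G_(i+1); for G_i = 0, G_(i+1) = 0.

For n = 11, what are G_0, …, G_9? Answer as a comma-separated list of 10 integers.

11 —HB3→ 3^2 + 2 —bump→ 4^2 + 2 = 18 —(−1)→ 17
17 —HB4→ 4^2 + 1 —bump→ 5^2 + 1 = 26 —(−1)→ 25
25 —HB5→ 5^2 —bump→ 6^2 = 36 —(−1)→ 35
35 —HB6→ 5·6 + 5 —bump→ 5·7 + 5 = 40 —(−1)→ 39
39 —HB7→ 5·7 + 4 —bump→ 5·8 + 4 = 44 —(−1)→ 43
43 —HB8→ 5·8 + 3 —bump→ 5·9 + 3 = 48 —(−1)→ 47
47 —HB9→ 5·9 + 2 —bump→ 5·10 + 2 = 52 —(−1)→ 51
51 —HB10→ 5·10 + 1 —bump→ 5·11 + 1 = 56 —(−1)→ 55
55 —HB11→ 5·11 —bump→ 5·12 = 60 —(−1)→ 59

11, 17, 25, 35, 39, 43, 47, 51, 55, 59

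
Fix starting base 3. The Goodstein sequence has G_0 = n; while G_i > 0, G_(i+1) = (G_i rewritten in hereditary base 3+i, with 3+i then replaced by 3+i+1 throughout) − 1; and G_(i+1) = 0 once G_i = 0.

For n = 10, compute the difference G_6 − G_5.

3

G_0 = 10. HB_3(10) = 3^2 + 1. Bump = 17. G_1 = 16.
G_1 = 16. HB_4(16) = 4^2. Bump = 25. G_2 = 24.
G_2 = 24. HB_5(24) = 4·5 + 4. Bump = 28. G_3 = 27.
G_3 = 27. HB_6(27) = 4·6 + 3. Bump = 31. G_4 = 30.
G_4 = 30. HB_7(30) = 4·7 + 2. Bump = 34. G_5 = 33.
G_5 = 33. HB_8(33) = 4·8 + 1. Bump = 37. G_6 = 36.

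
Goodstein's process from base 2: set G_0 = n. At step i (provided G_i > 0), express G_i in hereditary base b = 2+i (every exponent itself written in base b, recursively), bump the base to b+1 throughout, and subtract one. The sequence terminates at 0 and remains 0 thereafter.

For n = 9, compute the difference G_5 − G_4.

2331083

(0) 9|_2 = 2^(2 + 1) + 1 ↦ 3^(3 + 1) + 1|_3 = 82 ⇒ 81
(1) 81|_3 = 3^(3 + 1) ↦ 4^(4 + 1)|_4 = 1024 ⇒ 1023
(2) 1023|_4 = 3·4^4 + 3·4^3 + 3·4^2 + 3·4 + 3 ↦ 3·5^5 + 3·5^3 + 3·5^2 + 3·5 + 3|_5 = 9843 ⇒ 9842
(3) 9842|_5 = 3·5^5 + 3·5^3 + 3·5^2 + 3·5 + 2 ↦ 3·6^6 + 3·6^3 + 3·6^2 + 3·6 + 2|_6 = 140744 ⇒ 140743
(4) 140743|_6 = 3·6^6 + 3·6^3 + 3·6^2 + 3·6 + 1 ↦ 3·7^7 + 3·7^3 + 3·7^2 + 3·7 + 1|_7 = 2471827 ⇒ 2471826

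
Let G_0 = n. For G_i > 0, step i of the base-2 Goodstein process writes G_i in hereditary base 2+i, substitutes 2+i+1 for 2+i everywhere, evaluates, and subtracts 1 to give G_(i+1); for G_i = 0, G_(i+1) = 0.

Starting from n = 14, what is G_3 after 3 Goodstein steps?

14 —HB2→ 2^(2 + 1) + 2^2 + 2 —bump→ 3^(3 + 1) + 3^3 + 3 = 111 —(−1)→ 110
110 —HB3→ 3^(3 + 1) + 3^3 + 2 —bump→ 4^(4 + 1) + 4^4 + 2 = 1282 —(−1)→ 1281
1281 —HB4→ 4^(4 + 1) + 4^4 + 1 —bump→ 5^(5 + 1) + 5^5 + 1 = 18751 —(−1)→ 18750
18750 —HB5→ 5^(5 + 1) + 5^5 —bump→ 6^(6 + 1) + 6^6 = 326592 —(−1)→ 326591

18750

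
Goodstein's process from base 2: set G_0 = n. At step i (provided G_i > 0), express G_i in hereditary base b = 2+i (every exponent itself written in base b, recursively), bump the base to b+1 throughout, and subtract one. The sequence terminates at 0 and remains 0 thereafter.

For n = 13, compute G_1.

[0] 13 ≡ 2^(2 + 1) + 2^2 + 1 (base 2). Lift 3: 109. −1: 108.
[1] 108 ≡ 3^(3 + 1) + 3^3 (base 3). Lift 4: 1280. −1: 1279.

108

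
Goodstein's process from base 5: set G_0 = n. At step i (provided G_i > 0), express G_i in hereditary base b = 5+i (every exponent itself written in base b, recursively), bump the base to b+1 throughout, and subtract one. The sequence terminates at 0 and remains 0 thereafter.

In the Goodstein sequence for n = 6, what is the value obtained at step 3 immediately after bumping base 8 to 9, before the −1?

5

[0] 6 ≡ 5 + 1 (base 5). Lift 6: 7. −1: 6.
[1] 6 ≡ 6 (base 6). Lift 7: 7. −1: 6.
[2] 6 ≡ 6 (base 7). Lift 8: 6. −1: 5.
[3] 5 ≡ 5 (base 8). Lift 9: 5. −1: 4.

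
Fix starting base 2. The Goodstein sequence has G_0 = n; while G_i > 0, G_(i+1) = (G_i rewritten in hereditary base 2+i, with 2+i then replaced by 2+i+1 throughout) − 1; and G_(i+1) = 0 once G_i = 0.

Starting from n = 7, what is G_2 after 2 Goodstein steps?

259

(0) 7|_2 = 2^2 + 2 + 1 ↦ 3^3 + 3 + 1|_3 = 31 ⇒ 30
(1) 30|_3 = 3^3 + 3 ↦ 4^4 + 4|_4 = 260 ⇒ 259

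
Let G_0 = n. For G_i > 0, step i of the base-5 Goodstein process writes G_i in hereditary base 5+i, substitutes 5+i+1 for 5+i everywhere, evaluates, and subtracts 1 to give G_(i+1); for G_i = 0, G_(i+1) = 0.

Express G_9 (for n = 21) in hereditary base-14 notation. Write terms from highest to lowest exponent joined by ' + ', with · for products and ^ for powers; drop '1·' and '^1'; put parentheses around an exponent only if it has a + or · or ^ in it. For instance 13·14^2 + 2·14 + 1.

[0] 21 ≡ 4·5 + 1 (base 5). Lift 6: 25. −1: 24.
[1] 24 ≡ 4·6 (base 6). Lift 7: 28. −1: 27.
[2] 27 ≡ 3·7 + 6 (base 7). Lift 8: 30. −1: 29.
[3] 29 ≡ 3·8 + 5 (base 8). Lift 9: 32. −1: 31.
[4] 31 ≡ 3·9 + 4 (base 9). Lift 10: 34. −1: 33.
[5] 33 ≡ 3·10 + 3 (base 10). Lift 11: 36. −1: 35.
[6] 35 ≡ 3·11 + 2 (base 11). Lift 12: 38. −1: 37.
[7] 37 ≡ 3·12 + 1 (base 12). Lift 13: 40. −1: 39.
[8] 39 ≡ 3·13 (base 13). Lift 14: 42. −1: 41.

2·14 + 13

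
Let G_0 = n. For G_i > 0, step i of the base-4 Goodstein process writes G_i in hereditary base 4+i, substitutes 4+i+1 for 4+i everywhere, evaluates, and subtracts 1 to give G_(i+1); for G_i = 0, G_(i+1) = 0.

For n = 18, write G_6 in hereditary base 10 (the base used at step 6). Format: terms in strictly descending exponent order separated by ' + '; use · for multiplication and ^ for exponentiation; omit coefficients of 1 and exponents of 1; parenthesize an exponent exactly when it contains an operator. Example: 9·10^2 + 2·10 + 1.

[0] 18 ≡ 4^2 + 2 (base 4). Lift 5: 27. −1: 26.
[1] 26 ≡ 5^2 + 1 (base 5). Lift 6: 37. −1: 36.
[2] 36 ≡ 6^2 (base 6). Lift 7: 49. −1: 48.
[3] 48 ≡ 6·7 + 6 (base 7). Lift 8: 54. −1: 53.
[4] 53 ≡ 6·8 + 5 (base 8). Lift 9: 59. −1: 58.
[5] 58 ≡ 6·9 + 4 (base 9). Lift 10: 64. −1: 63.

6·10 + 3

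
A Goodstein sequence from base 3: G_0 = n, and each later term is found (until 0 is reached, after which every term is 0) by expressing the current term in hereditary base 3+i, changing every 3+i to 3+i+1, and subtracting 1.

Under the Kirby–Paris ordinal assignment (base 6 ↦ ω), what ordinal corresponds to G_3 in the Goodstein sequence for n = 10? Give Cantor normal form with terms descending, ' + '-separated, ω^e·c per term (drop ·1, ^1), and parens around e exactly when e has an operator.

(0) 10|_3 = 3^2 + 1 ↦ 4^2 + 1|_4 = 17 ⇒ 16
(1) 16|_4 = 4^2 ↦ 5^2|_5 = 25 ⇒ 24
(2) 24|_5 = 4·5 + 4 ↦ 4·6 + 4|_6 = 28 ⇒ 27

ω·4 + 3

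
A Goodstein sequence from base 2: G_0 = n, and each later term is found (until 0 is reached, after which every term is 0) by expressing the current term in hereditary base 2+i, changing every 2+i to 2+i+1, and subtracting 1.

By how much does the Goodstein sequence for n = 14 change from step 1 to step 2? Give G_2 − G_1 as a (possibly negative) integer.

14 —HB2→ 2^(2 + 1) + 2^2 + 2 —bump→ 3^(3 + 1) + 3^3 + 3 = 111 —(−1)→ 110
110 —HB3→ 3^(3 + 1) + 3^3 + 2 —bump→ 4^(4 + 1) + 4^4 + 2 = 1282 —(−1)→ 1281

1171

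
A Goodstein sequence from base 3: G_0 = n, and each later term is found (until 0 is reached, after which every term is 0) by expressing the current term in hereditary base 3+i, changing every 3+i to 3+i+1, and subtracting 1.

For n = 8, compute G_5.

8 —HB3→ 2·3 + 2 —bump→ 2·4 + 2 = 10 —(−1)→ 9
9 —HB4→ 2·4 + 1 —bump→ 2·5 + 1 = 11 —(−1)→ 10
10 —HB5→ 2·5 —bump→ 2·6 = 12 —(−1)→ 11
11 —HB6→ 6 + 5 —bump→ 7 + 5 = 12 —(−1)→ 11
11 —HB7→ 7 + 4 —bump→ 8 + 4 = 12 —(−1)→ 11
11 —HB8→ 8 + 3 —bump→ 9 + 3 = 12 —(−1)→ 11

11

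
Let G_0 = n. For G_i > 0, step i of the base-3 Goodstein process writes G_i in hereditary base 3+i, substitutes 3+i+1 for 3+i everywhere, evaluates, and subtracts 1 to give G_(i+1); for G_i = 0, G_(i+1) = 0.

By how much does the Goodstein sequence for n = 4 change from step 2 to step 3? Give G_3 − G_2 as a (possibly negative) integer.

-1

i=0: 4 = 3 + 1 (b=3); 3→4: 4 + 1 = 5; 5−1 = 4
i=1: 4 = 4 (b=4); 4→5: 5 = 5; 5−1 = 4
i=2: 4 = 4 (b=5); 5→6: 4 = 4; 4−1 = 3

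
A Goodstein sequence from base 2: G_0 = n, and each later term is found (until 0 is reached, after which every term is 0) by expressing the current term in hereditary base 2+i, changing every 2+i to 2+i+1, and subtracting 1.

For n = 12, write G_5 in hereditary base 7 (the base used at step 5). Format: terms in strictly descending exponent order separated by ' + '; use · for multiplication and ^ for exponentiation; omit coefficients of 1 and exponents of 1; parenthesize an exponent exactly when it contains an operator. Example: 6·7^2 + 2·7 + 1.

G_0=12  [base 2] 2^(2 + 1) + 2^2  →[2↦3]→  3^(3 + 1) + 3^3 = 108  −1 ⇒ G_1=107
G_1=107  [base 3] 3^(3 + 1) + 2·3^2 + 2·3 + 2  →[3↦4]→  4^(4 + 1) + 2·4^2 + 2·4 + 2 = 1066  −1 ⇒ G_2=1065
G_2=1065  [base 4] 4^(4 + 1) + 2·4^2 + 2·4 + 1  →[4↦5]→  5^(5 + 1) + 2·5^2 + 2·5 + 1 = 15686  −1 ⇒ G_3=15685
G_3=15685  [base 5] 5^(5 + 1) + 2·5^2 + 2·5  →[5↦6]→  6^(6 + 1) + 2·6^2 + 2·6 = 280020  −1 ⇒ G_4=280019
G_4=280019  [base 6] 6^(6 + 1) + 2·6^2 + 6 + 5  →[6↦7]→  7^(7 + 1) + 2·7^2 + 7 + 5 = 5764911  −1 ⇒ G_5=5764910
G_5=5764910  [base 7] 7^(7 + 1) + 2·7^2 + 7 + 4  →[7↦8]→  8^(8 + 1) + 2·8^2 + 8 + 4 = 134217868  −1 ⇒ G_6=134217867

7^(7 + 1) + 2·7^2 + 7 + 4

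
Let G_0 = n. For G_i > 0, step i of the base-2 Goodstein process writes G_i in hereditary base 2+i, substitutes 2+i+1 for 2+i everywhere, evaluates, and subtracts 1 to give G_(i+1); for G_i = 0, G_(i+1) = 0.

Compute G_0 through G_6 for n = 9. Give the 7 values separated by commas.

9 —HB2→ 2^(2 + 1) + 1 —bump→ 3^(3 + 1) + 1 = 82 —(−1)→ 81
81 —HB3→ 3^(3 + 1) —bump→ 4^(4 + 1) = 1024 —(−1)→ 1023
1023 —HB4→ 3·4^4 + 3·4^3 + 3·4^2 + 3·4 + 3 —bump→ 3·5^5 + 3·5^3 + 3·5^2 + 3·5 + 3 = 9843 —(−1)→ 9842
9842 —HB5→ 3·5^5 + 3·5^3 + 3·5^2 + 3·5 + 2 —bump→ 3·6^6 + 3·6^3 + 3·6^2 + 3·6 + 2 = 140744 —(−1)→ 140743
140743 —HB6→ 3·6^6 + 3·6^3 + 3·6^2 + 3·6 + 1 —bump→ 3·7^7 + 3·7^3 + 3·7^2 + 3·7 + 1 = 2471827 —(−1)→ 2471826
2471826 —HB7→ 3·7^7 + 3·7^3 + 3·7^2 + 3·7 —bump→ 3·8^8 + 3·8^3 + 3·8^2 + 3·8 = 50333400 —(−1)→ 50333399

9, 81, 1023, 9842, 140743, 2471826, 50333399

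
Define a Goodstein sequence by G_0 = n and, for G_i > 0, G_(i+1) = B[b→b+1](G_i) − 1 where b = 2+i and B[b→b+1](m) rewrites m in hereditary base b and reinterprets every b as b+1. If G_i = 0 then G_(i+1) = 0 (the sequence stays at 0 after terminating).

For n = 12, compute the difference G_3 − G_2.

G_0 = 12. HB_2(12) = 2^(2 + 1) + 2^2. Bump = 108. G_1 = 107.
G_1 = 107. HB_3(107) = 3^(3 + 1) + 2·3^2 + 2·3 + 2. Bump = 1066. G_2 = 1065.
G_2 = 1065. HB_4(1065) = 4^(4 + 1) + 2·4^2 + 2·4 + 1. Bump = 15686. G_3 = 15685.

14620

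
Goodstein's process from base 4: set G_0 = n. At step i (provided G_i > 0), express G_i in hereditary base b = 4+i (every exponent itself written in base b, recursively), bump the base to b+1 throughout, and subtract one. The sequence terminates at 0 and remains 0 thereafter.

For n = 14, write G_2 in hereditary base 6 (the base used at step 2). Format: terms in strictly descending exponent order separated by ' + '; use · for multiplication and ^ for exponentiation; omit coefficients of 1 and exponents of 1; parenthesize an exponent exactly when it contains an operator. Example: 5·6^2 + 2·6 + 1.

3·6

G_0 = 14. HB_4(14) = 3·4 + 2. Bump = 17. G_1 = 16.
G_1 = 16. HB_5(16) = 3·5 + 1. Bump = 19. G_2 = 18.
G_2 = 18. HB_6(18) = 3·6. Bump = 21. G_3 = 20.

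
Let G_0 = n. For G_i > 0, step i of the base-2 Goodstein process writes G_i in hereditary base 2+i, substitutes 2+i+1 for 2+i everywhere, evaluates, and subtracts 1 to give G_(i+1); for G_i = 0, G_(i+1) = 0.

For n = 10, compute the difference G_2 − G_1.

942

G_0 = 10. HB_2(10) = 2^(2 + 1) + 2. Bump = 84. G_1 = 83.
G_1 = 83. HB_3(83) = 3^(3 + 1) + 2. Bump = 1026. G_2 = 1025.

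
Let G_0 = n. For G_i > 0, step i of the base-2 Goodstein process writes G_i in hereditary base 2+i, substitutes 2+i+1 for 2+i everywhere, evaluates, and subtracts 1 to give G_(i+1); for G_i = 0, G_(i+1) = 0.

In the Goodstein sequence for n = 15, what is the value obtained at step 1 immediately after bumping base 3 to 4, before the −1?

1284

G_0 = 15. HB_2(15) = 2^(2 + 1) + 2^2 + 2 + 1. Bump = 112. G_1 = 111.
G_1 = 111. HB_3(111) = 3^(3 + 1) + 3^3 + 3. Bump = 1284. G_2 = 1283.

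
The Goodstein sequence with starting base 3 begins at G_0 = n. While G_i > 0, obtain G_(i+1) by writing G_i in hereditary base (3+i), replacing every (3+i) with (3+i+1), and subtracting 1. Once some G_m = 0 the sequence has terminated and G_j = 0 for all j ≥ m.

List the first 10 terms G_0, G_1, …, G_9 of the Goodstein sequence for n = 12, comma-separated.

12, 19, 27, 37, 49, 63, 69, 75, 81, 87

i=0: 12 = 3^2 + 3 (b=3); 3→4: 4^2 + 4 = 20; 20−1 = 19
i=1: 19 = 4^2 + 3 (b=4); 4→5: 5^2 + 3 = 28; 28−1 = 27
i=2: 27 = 5^2 + 2 (b=5); 5→6: 6^2 + 2 = 38; 38−1 = 37
i=3: 37 = 6^2 + 1 (b=6); 6→7: 7^2 + 1 = 50; 50−1 = 49
i=4: 49 = 7^2 (b=7); 7→8: 8^2 = 64; 64−1 = 63
i=5: 63 = 7·8 + 7 (b=8); 8→9: 7·9 + 7 = 70; 70−1 = 69
i=6: 69 = 7·9 + 6 (b=9); 9→10: 7·10 + 6 = 76; 76−1 = 75
i=7: 75 = 7·10 + 5 (b=10); 10→11: 7·11 + 5 = 82; 82−1 = 81
i=8: 81 = 7·11 + 4 (b=11); 11→12: 7·12 + 4 = 88; 88−1 = 87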